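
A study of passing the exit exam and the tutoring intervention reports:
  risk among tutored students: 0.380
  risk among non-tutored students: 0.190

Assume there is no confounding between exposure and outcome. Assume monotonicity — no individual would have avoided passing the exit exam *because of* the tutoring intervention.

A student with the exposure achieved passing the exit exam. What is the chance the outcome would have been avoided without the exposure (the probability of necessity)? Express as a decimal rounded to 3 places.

PN ≈ 0.500

Let p₁ = 0.38, p₀ = 0.19.
Under exogeneity and monotonicity, PN = (p₁ − p₀) / p₁.
PN = (0.38 − 0.19) / 0.38 = 0.19 / 0.38 ≈ 0.5000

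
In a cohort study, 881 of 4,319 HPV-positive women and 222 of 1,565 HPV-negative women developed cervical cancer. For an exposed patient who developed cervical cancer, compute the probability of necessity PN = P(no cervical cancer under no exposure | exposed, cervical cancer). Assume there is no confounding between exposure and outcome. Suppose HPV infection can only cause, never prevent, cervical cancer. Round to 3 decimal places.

PN ≈ 0.305

p₁ = P(outcome | exposed) = 881/4319 = 0.20398
p₀ = P(outcome | unexposed) = 222/1565 = 0.14185
Under exogeneity and monotonicity, PN = (p₁ − p₀) / p₁.
PN = (0.20398 − 0.14185) / 0.20398 = 0.062129 / 0.20398 ≈ 0.3046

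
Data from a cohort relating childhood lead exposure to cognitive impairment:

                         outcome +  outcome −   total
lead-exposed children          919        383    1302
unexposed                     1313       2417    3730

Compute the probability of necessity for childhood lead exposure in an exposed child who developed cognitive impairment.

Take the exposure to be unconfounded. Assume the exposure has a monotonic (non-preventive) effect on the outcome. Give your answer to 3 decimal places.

p₁ = P(outcome | exposed) = 919/1302 = 0.70584
p₀ = P(outcome | unexposed) = 1313/3730 = 0.35201
Under exogeneity and monotonicity, PN = (p₁ − p₀)/p₁.
PN = (0.70584 − 0.35201) / 0.70584 ≈ 0.5013

PN ≈ 0.501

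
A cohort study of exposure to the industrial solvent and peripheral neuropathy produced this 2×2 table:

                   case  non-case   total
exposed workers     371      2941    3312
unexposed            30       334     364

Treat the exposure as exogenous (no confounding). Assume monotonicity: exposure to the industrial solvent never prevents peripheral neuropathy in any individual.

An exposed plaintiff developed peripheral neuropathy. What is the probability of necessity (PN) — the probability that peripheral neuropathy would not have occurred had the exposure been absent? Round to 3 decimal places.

p₁ = P(outcome | exposed) = 371/3312 = 0.11202
p₀ = P(outcome | unexposed) = 30/364 = 0.082418
Under exogeneity and monotonicity, PN = (p₁ − p₀) / p₁.
PN = (0.11202 − 0.082418) / 0.11202 = 0.029599 / 0.11202 ≈ 0.2642

PN ≈ 0.264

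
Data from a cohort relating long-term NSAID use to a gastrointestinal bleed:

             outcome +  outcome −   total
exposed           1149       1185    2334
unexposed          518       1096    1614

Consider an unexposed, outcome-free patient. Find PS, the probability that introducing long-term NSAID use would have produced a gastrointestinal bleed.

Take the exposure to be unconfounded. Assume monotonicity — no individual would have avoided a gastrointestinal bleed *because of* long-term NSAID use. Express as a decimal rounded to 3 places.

p₁ = P(outcome | exposed) = 1149/2334 = 0.49229
p₀ = P(outcome | unexposed) = 518/1614 = 0.32094
Under exogeneity and monotonicity, PS = (p₁ − p₀) / (1 − p₀).
PS = (0.49229 − 0.32094) / (1 − 0.32094) = 0.17135 / 0.67906 ≈ 0.2523

PS ≈ 0.252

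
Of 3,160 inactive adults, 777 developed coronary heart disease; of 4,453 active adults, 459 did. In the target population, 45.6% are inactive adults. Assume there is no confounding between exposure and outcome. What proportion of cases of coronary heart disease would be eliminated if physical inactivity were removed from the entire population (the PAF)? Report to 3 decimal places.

p₁ = P(outcome | exposed) = 777/3160 = 0.24589
p₀ = P(outcome | unexposed) = 459/4453 = 0.10308
Overall risk P(Y=1) = π·p₁ + (1−π)·p₀ = 0.456×0.24589 + 0.544×0.10308 = 0.1682.
Under exogeneity, PAF = [P(Y=1) − p₀] / P(Y=1).
PAF = (0.1682 − 0.10308) / 0.1682 ≈ 0.3872

PAF ≈ 0.387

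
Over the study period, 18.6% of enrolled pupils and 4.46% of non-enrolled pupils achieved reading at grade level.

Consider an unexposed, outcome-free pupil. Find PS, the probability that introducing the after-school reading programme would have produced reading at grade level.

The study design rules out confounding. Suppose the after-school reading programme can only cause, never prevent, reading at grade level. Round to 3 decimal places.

p₁ = 0.186, p₀ = 0.0446.
Under exogeneity and monotonicity, PS = (p₁ − p₀) / (1 − p₀).
PS = (0.186 − 0.0446) / (1 − 0.0446) = 0.1414 / 0.9554 ≈ 0.1480

PS ≈ 0.148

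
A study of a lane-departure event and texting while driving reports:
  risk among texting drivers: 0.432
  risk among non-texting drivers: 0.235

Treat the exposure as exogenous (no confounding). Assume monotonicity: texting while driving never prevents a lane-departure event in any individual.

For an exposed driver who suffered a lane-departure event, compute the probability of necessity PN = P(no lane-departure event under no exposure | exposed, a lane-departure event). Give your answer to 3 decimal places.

Let p₁ = 0.432, p₀ = 0.235.
Under exogeneity and monotonicity, PN = (p₁ − p₀) / p₁.
PN = (0.432 − 0.235) / 0.432 = 0.197 / 0.432 ≈ 0.4560

PN ≈ 0.456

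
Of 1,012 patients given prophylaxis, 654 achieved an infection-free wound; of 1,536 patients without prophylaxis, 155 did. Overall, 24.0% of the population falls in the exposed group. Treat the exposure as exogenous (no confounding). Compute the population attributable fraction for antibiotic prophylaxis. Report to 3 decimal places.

p₁ = P(outcome | exposed) = 654/1012 = 0.64625
p₀ = P(outcome | unexposed) = 155/1536 = 0.10091
Overall risk P(Y=1) = π·p₁ + (1−π)·p₀ = 0.24×0.64625 + 0.76×0.10091 = 0.23179.
Under exogeneity, PAF = [P(Y=1) − p₀] / P(Y=1).
PAF = (0.23179 − 0.10091) / 0.23179 ≈ 0.5646

PAF ≈ 0.565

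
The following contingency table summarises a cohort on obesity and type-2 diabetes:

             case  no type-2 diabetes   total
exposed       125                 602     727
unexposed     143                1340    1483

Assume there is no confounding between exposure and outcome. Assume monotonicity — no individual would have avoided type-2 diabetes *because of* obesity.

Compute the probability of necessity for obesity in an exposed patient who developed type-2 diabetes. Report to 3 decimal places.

PN ≈ 0.439

p₁ = P(outcome | exposed) = 125/727 = 0.17194
p₀ = P(outcome | unexposed) = 143/1483 = 0.096426
Under exogeneity and monotonicity, PN = (p₁ − p₀)/p₁.
PN = (0.17194 − 0.096426) / 0.17194 ≈ 0.4392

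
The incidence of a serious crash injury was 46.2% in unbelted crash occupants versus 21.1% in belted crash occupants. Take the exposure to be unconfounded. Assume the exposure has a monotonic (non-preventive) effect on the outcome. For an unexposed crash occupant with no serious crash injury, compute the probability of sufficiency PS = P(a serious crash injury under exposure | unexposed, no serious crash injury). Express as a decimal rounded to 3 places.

p₁ = 0.462, p₀ = 0.211.
Under exogeneity and monotonicity, PS = (p₁ − p₀) / (1 − p₀).
PS = (0.462 − 0.211) / (1 − 0.211) = 0.251 / 0.789 ≈ 0.3181

PS ≈ 0.318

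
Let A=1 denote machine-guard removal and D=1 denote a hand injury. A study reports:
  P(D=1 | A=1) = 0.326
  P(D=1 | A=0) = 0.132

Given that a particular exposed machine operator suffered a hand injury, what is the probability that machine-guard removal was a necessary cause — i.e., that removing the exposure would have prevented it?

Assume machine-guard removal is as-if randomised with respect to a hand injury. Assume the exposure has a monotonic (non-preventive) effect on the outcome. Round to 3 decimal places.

Let p₁ = 0.326, p₀ = 0.132.
Under exogeneity and monotonicity, PN = (p₁ − p₀) / p₁.
PN = (0.326 − 0.132) / 0.326 = 0.194 / 0.326 ≈ 0.5951

PN ≈ 0.595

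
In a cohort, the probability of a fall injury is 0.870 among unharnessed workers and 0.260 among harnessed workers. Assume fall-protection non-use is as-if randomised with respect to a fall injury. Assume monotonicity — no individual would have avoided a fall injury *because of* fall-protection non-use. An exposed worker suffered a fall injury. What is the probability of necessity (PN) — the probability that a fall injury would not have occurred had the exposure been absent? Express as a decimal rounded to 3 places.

PN ≈ 0.701

Let p₁ = 0.87, p₀ = 0.26.
Under exogeneity and monotonicity, PN = (p₁ − p₀) / p₁.
PN = (0.87 − 0.26) / 0.87 = 0.61 / 0.87 ≈ 0.7011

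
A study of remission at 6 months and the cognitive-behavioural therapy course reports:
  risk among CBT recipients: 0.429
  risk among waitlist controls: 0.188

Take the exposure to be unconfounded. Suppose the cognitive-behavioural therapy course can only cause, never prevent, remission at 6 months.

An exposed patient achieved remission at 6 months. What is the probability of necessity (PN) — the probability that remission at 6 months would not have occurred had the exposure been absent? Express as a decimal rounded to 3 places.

PN ≈ 0.562

Let p₁ = 0.429, p₀ = 0.188.
Under exogeneity and monotonicity, PN = (p₁ − p₀) / p₁.
PN = (0.429 − 0.188) / 0.429 = 0.241 / 0.429 ≈ 0.5618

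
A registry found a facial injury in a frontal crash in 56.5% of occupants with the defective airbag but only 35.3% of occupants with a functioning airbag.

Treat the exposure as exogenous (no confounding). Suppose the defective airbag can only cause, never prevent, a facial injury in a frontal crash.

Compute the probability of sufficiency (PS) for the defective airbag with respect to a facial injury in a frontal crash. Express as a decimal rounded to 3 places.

p₁ = 0.565, p₀ = 0.353.
Under exogeneity and monotonicity, PS = (p₁ − p₀) / (1 − p₀).
PS = (0.565 − 0.353) / (1 − 0.353) = 0.212 / 0.647 ≈ 0.3277

PS ≈ 0.328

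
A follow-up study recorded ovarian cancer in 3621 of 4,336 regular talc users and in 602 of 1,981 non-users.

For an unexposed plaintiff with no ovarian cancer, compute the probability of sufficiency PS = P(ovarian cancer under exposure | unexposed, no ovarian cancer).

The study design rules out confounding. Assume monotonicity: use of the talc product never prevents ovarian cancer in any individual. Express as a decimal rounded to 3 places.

PS ≈ 0.763

p₁ = P(outcome | exposed) = 3621/4336 = 0.8351
p₀ = P(outcome | unexposed) = 602/1981 = 0.30389
Under exogeneity and monotonicity, PS = (p₁ − p₀) / (1 − p₀).
PS = (0.8351 − 0.30389) / (1 − 0.30389) = 0.53121 / 0.69611 ≈ 0.7631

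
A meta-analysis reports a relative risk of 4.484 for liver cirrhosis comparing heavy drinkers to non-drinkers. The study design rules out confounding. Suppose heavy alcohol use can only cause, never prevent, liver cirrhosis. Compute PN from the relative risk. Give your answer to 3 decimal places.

Under exogeneity and monotonicity, PN = (RR − 1) / RR = 1 − 1/RR.
PN = (4.484 − 1) / 4.484 = 3.484 / 4.484 ≈ 0.7770

PN ≈ 0.777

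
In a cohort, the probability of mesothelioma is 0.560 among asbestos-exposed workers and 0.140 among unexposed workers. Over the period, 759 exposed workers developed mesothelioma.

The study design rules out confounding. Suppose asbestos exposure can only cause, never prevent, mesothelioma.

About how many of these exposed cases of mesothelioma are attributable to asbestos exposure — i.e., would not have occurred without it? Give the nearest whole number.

Let p₁ = 0.56, p₀ = 0.14.
PN = (p₁ − p₀)/p₁ = (0.56 − 0.14) / 0.56 ≈ 0.75000.
Attributable cases ≈ PN × (exposed cases) = 0.75000 × 759 ≈ 569.25.

about 569 cases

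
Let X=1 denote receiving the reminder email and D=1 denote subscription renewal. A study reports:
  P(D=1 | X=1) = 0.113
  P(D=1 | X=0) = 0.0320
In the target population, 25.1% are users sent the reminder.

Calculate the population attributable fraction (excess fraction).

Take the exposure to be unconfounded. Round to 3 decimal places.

Let p₁ = 0.113, p₀ = 0.032.
Overall risk P(Y=1) = π·p₁ + (1−π)·p₀ = 0.251×0.113 + 0.749×0.032 = 0.052331.
Under exogeneity, PAF = [P(Y=1) − p₀] / P(Y=1).
PAF = (0.052331 − 0.032) / 0.052331 ≈ 0.3885

PAF ≈ 0.389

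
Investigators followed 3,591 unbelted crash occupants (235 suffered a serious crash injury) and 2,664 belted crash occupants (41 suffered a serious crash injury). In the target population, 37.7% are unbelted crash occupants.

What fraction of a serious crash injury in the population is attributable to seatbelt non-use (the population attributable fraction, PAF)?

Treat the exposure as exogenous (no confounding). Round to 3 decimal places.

p₁ = P(outcome | exposed) = 235/3591 = 0.065441
p₀ = P(outcome | unexposed) = 41/2664 = 0.01539
Overall risk P(Y=1) = π·p₁ + (1−π)·p₀ = 0.377×0.065441 + 0.623×0.01539 = 0.03426.
Under exogeneity, PAF = [P(Y=1) − p₀] / P(Y=1).
PAF = (0.03426 − 0.01539) / 0.03426 ≈ 0.5508

PAF ≈ 0.551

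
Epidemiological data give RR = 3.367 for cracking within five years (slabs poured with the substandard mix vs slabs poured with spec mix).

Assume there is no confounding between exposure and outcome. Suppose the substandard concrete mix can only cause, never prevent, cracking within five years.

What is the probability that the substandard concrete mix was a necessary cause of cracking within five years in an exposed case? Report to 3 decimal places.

PN ≈ 0.703

Under exogeneity and monotonicity, PN = (RR − 1) / RR = 1 − 1/RR.
PN = (3.367 − 1) / 3.367 = 2.367 / 3.367 ≈ 0.7030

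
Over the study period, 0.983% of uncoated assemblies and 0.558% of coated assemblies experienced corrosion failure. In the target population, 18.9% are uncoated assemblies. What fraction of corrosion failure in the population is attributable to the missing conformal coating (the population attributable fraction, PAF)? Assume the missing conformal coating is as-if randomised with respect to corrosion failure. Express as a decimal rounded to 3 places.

p₁ = 0.00983, p₀ = 0.00558.
Overall risk P(Y=1) = π·p₁ + (1−π)·p₀ = 0.189×0.00983 + 0.811×0.00558 = 0.0063833.
Under exogeneity, PAF = [P(Y=1) − p₀] / P(Y=1).
PAF = (0.0063833 − 0.00558) / 0.0063833 ≈ 0.1258

PAF ≈ 0.126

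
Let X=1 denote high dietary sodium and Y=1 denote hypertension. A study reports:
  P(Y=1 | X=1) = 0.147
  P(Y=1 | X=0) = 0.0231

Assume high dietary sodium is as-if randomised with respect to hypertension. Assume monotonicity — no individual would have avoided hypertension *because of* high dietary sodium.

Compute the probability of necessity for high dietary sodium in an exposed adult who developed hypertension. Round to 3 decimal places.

PN ≈ 0.843

Let p₁ = 0.147, p₀ = 0.0231.
Under exogeneity and monotonicity, PN = (p₁ − p₀) / p₁.
PN = (0.147 − 0.0231) / 0.147 = 0.1239 / 0.147 ≈ 0.8429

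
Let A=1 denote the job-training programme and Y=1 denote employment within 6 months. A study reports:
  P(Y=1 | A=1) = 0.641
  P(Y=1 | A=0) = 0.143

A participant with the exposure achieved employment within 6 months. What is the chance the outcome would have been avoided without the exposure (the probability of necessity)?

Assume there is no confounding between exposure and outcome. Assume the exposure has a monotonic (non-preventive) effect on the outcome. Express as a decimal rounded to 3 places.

PN ≈ 0.777

Let p₁ = 0.641, p₀ = 0.143.
Under exogeneity and monotonicity, PN = (p₁ − p₀) / p₁.
PN = (0.641 − 0.143) / 0.641 = 0.498 / 0.641 ≈ 0.7769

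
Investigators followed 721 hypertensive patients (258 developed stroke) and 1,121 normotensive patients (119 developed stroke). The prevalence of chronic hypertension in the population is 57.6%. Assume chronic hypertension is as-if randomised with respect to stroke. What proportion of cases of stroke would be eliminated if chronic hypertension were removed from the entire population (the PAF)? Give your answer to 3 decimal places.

PAF ≈ 0.577

p₁ = P(outcome | exposed) = 258/721 = 0.35784
p₀ = P(outcome | unexposed) = 119/1121 = 0.10616
Overall risk P(Y=1) = π·p₁ + (1−π)·p₀ = 0.576×0.35784 + 0.424×0.10616 = 0.25112.
Under exogeneity, PAF = [P(Y=1) − p₀] / P(Y=1).
PAF = (0.25112 − 0.10616) / 0.25112 ≈ 0.5773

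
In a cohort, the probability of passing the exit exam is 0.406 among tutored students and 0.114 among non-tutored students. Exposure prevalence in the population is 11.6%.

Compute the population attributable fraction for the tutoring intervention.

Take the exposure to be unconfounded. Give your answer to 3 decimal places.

PAF ≈ 0.229

Let p₁ = 0.406, p₀ = 0.114.
Overall risk P(Y=1) = π·p₁ + (1−π)·p₀ = 0.116×0.406 + 0.884×0.114 = 0.14787.
Under exogeneity, PAF = [P(Y=1) − p₀] / P(Y=1).
PAF = (0.14787 − 0.114) / 0.14787 ≈ 0.2291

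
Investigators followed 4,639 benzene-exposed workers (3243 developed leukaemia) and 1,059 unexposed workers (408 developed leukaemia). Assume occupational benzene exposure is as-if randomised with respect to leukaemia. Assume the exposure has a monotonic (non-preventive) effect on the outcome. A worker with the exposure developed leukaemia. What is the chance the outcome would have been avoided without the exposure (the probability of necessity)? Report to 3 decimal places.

p₁ = P(outcome | exposed) = 3243/4639 = 0.69907
p₀ = P(outcome | unexposed) = 408/1059 = 0.38527
Under exogeneity and monotonicity, PN = (p₁ − p₀) / p₁.
PN = (0.69907 − 0.38527) / 0.69907 = 0.3138 / 0.69907 ≈ 0.4489

PN ≈ 0.449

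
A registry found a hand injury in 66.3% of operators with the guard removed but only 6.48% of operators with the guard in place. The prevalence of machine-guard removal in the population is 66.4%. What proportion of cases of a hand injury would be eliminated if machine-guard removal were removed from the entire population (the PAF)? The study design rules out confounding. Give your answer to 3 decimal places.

PAF ≈ 0.860

p₁ = 0.663, p₀ = 0.0648.
Overall risk P(Y=1) = π·p₁ + (1−π)·p₀ = 0.664×0.663 + 0.336×0.0648 = 0.462.
Under exogeneity, PAF = [P(Y=1) − p₀] / P(Y=1).
PAF = (0.462 − 0.0648) / 0.462 ≈ 0.8597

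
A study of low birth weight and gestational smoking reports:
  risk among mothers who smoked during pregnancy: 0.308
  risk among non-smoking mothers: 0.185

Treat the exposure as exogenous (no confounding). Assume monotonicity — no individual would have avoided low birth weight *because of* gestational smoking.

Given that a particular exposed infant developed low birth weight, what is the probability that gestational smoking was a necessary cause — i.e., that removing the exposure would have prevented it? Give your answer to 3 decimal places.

Let p₁ = 0.308, p₀ = 0.185.
Under exogeneity and monotonicity, PN = (p₁ − p₀) / p₁.
PN = (0.308 − 0.185) / 0.308 = 0.123 / 0.308 ≈ 0.3994

PN ≈ 0.399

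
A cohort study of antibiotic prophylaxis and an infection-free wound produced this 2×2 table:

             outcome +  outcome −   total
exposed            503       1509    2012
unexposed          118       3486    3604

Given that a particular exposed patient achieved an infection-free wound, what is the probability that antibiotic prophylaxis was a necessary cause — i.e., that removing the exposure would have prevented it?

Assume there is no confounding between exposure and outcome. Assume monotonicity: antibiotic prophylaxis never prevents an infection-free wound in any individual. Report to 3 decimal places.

p₁ = P(outcome | exposed) = 503/2012 = 0.25
p₀ = P(outcome | unexposed) = 118/3604 = 0.032741
Under exogeneity and monotonicity, PN = (p₁ − p₀) / p₁.
PN = (0.25 − 0.032741) / 0.25 = 0.21726 / 0.25 ≈ 0.8690

PN ≈ 0.869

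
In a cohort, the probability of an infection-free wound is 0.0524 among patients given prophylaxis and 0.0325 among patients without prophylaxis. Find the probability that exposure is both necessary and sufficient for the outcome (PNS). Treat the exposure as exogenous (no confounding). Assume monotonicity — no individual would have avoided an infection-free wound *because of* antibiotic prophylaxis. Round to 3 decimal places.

Let p₁ = 0.0524, p₀ = 0.0325.
Under exogeneity and monotonicity, PNS = p₁ − p₀.
PNS = 0.0524 − 0.0325 = 0.0199

PNS ≈ 0.020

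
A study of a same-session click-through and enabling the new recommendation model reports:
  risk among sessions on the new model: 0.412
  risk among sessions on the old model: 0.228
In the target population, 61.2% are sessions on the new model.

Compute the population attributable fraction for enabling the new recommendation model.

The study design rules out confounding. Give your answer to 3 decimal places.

PAF ≈ 0.331

Let p₁ = 0.412, p₀ = 0.228.
Overall risk P(Y=1) = π·p₁ + (1−π)·p₀ = 0.612×0.412 + 0.388×0.228 = 0.34061.
Under exogeneity, PAF = [P(Y=1) − p₀] / P(Y=1).
PAF = (0.34061 − 0.228) / 0.34061 ≈ 0.3306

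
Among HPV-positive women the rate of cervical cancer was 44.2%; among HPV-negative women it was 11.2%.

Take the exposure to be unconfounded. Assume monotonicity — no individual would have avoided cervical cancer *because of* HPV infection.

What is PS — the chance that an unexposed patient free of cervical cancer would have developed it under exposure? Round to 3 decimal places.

PS ≈ 0.372

p₁ = 0.442, p₀ = 0.112.
Under exogeneity and monotonicity, PS = (p₁ − p₀) / (1 − p₀).
PS = (0.442 − 0.112) / (1 − 0.112) = 0.33 / 0.888 ≈ 0.3716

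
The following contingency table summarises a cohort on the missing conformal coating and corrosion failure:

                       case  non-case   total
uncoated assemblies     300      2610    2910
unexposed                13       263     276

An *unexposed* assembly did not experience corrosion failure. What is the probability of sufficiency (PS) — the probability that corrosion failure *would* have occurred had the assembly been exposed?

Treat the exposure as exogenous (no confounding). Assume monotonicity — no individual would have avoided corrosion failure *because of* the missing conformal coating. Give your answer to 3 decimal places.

p₁ = P(outcome | exposed) = 300/2910 = 0.10309
p₀ = P(outcome | unexposed) = 13/276 = 0.047101
Under exogeneity and monotonicity, PS = (p₁ − p₀) / (1 − p₀).
PS = (0.10309 − 0.047101) / (1 − 0.047101) = 0.055991 / 0.9529 ≈ 0.0588

PS ≈ 0.059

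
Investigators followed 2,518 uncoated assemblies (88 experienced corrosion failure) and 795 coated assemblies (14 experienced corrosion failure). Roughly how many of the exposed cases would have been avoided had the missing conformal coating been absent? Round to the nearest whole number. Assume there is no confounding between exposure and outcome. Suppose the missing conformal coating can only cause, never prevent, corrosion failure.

p₁ = P(outcome | exposed) = 88/2518 = 0.034948
p₀ = P(outcome | unexposed) = 14/795 = 0.01761
PN = (p₁ − p₀)/p₁ = (0.034948 − 0.01761) / 0.034948 ≈ 0.49611.
Attributable cases ≈ PN × (exposed cases) = 0.49611 × 88 ≈ 43.66.

about 44 cases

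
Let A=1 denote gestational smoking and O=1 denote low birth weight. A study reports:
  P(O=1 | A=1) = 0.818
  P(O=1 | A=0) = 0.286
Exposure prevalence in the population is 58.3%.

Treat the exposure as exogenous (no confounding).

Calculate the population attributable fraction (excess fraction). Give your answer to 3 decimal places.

PAF ≈ 0.520

Let p₁ = 0.818, p₀ = 0.286.
Overall risk P(Y=1) = π·p₁ + (1−π)·p₀ = 0.583×0.818 + 0.417×0.286 = 0.59616.
Under exogeneity, PAF = [P(Y=1) − p₀] / P(Y=1).
PAF = (0.59616 − 0.286) / 0.59616 ≈ 0.5203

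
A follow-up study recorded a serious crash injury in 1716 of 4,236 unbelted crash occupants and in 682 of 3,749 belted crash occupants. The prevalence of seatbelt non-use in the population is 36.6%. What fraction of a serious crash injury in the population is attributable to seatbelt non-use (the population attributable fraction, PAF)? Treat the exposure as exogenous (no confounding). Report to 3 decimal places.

PAF ≈ 0.310

p₁ = P(outcome | exposed) = 1716/4236 = 0.4051
p₀ = P(outcome | unexposed) = 682/3749 = 0.18192
Overall risk P(Y=1) = π·p₁ + (1−π)·p₀ = 0.366×0.4051 + 0.634×0.18192 = 0.2636.
Under exogeneity, PAF = [P(Y=1) − p₀] / P(Y=1).
PAF = (0.2636 − 0.18192) / 0.2636 ≈ 0.3099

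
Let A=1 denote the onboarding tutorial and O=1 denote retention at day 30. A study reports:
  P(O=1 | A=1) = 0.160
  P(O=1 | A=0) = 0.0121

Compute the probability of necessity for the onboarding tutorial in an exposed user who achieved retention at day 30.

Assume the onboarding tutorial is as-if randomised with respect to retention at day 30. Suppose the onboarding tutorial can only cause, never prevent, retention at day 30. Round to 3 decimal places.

Let p₁ = 0.16, p₀ = 0.0121.
Under exogeneity and monotonicity, PN = (p₁ − p₀) / p₁.
PN = (0.16 − 0.0121) / 0.16 = 0.1479 / 0.16 ≈ 0.9244

PN ≈ 0.924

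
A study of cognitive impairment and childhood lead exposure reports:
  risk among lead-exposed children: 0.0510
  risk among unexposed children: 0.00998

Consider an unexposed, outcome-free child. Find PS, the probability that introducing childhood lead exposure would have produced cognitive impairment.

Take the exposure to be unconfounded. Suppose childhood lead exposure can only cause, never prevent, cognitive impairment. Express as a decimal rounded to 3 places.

Let p₁ = 0.051, p₀ = 0.00998.
Under exogeneity and monotonicity, PS = (p₁ − p₀) / (1 − p₀).
PS = (0.051 − 0.00998) / (1 − 0.00998) = 0.04102 / 0.99002 ≈ 0.0414

PS ≈ 0.041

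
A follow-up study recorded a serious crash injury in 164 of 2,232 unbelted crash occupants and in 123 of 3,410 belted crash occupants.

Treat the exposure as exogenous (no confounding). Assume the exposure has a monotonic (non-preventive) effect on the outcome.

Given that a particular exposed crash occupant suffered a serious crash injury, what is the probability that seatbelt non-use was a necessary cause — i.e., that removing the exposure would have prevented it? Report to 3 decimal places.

p₁ = P(outcome | exposed) = 164/2232 = 0.073477
p₀ = P(outcome | unexposed) = 123/3410 = 0.03607
Under exogeneity and monotonicity, PN = (p₁ − p₀) / p₁.
PN = (0.073477 − 0.03607) / 0.073477 = 0.037406 / 0.073477 ≈ 0.5091

PN ≈ 0.509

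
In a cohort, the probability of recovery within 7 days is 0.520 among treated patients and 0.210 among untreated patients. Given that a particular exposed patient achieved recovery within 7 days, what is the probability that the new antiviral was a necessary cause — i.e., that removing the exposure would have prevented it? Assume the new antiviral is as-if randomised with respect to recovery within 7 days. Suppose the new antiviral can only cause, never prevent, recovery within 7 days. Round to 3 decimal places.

PN ≈ 0.596

Let p₁ = 0.52, p₀ = 0.21.
Under exogeneity and monotonicity, PN = (p₁ − p₀) / p₁.
PN = (0.52 − 0.21) / 0.52 = 0.31 / 0.52 ≈ 0.5962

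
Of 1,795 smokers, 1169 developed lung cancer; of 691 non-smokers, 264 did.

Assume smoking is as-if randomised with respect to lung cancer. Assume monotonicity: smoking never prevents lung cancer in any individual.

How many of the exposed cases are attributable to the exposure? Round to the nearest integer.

about 483 cases

p₁ = P(outcome | exposed) = 1169/1795 = 0.65125
p₀ = P(outcome | unexposed) = 264/691 = 0.38205
PN = (p₁ − p₀)/p₁ = (0.65125 − 0.38205) / 0.65125 ≈ 0.41335.
Attributable cases ≈ PN × (exposed cases) = 0.41335 × 1169 ≈ 483.21.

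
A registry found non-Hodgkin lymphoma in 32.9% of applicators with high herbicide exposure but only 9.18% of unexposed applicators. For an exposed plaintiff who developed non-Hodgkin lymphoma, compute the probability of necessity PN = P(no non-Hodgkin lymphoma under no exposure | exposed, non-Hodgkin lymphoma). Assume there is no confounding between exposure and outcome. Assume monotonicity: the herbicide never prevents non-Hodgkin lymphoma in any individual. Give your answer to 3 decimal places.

p₁ = 0.329, p₀ = 0.0918.
Under exogeneity and monotonicity, PN = (p₁ − p₀) / p₁.
PN = (0.329 − 0.0918) / 0.329 = 0.2372 / 0.329 ≈ 0.7210

PN ≈ 0.721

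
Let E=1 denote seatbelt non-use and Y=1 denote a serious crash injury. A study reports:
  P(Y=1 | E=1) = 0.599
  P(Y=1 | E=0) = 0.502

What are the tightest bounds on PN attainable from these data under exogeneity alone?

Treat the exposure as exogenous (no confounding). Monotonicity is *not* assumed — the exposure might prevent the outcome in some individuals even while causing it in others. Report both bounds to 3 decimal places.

0.162 ≤ PN ≤ 0.831

Let p₁ = 0.599, p₀ = 0.502.
Under exogeneity alone the bounds on PN are max{0,(p₁−p₀)/p₁} ≤ PN ≤ min{1,(1−p₀)/p₁}.
  lower = (p₁ − p₀)/p₁ = 0.097 / 0.599 ≈ 0.1619
  upper = min{1, (1 − p₀)/p₁} = 0.498 / 0.599 ≈ 0.8314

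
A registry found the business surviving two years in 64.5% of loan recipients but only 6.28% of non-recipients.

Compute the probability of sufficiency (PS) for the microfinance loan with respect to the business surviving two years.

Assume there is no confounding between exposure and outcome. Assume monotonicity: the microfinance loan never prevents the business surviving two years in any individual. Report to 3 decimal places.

PS ≈ 0.621

p₁ = 0.645, p₀ = 0.0628.
Under exogeneity and monotonicity, PS = (p₁ − p₀) / (1 − p₀).
PS = (0.645 − 0.0628) / (1 − 0.0628) = 0.5822 / 0.9372 ≈ 0.6212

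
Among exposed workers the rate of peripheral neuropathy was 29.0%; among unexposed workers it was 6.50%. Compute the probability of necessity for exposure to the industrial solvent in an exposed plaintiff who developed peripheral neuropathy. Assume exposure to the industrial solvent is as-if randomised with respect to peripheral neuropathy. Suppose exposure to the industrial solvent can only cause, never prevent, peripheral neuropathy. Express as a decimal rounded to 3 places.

p₁ = 0.29, p₀ = 0.065.
Under exogeneity and monotonicity, PN = (p₁ − p₀) / p₁.
PN = (0.29 − 0.065) / 0.29 = 0.225 / 0.29 ≈ 0.7759

PN ≈ 0.776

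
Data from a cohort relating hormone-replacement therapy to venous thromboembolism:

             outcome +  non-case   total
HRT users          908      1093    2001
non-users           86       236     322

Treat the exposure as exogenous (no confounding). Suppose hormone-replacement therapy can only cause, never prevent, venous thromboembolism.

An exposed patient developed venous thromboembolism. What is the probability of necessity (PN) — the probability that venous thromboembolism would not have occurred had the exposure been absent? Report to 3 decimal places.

p₁ = P(outcome | exposed) = 908/2001 = 0.45377
p₀ = P(outcome | unexposed) = 86/322 = 0.26708
Under exogeneity and monotonicity, PN = (p₁ − p₀) / p₁.
PN = (0.45377 − 0.26708) / 0.45377 = 0.18669 / 0.45377 ≈ 0.4114

PN ≈ 0.411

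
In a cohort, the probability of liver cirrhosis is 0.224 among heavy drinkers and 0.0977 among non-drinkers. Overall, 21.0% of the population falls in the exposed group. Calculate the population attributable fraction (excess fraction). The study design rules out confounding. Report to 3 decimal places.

Let p₁ = 0.224, p₀ = 0.0977.
Overall risk P(Y=1) = π·p₁ + (1−π)·p₀ = 0.21×0.224 + 0.79×0.0977 = 0.12422.
Under exogeneity, PAF = [P(Y=1) − p₀] / P(Y=1).
PAF = (0.12422 − 0.0977) / 0.12422 ≈ 0.2135

PAF ≈ 0.214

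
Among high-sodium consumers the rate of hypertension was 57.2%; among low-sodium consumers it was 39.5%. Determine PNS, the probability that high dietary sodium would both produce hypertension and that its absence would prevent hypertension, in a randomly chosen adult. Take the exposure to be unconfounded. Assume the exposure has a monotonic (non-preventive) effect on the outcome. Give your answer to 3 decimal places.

p₁ = 0.572, p₀ = 0.395.
Under exogeneity and monotonicity, PNS = p₁ − p₀.
PNS = 0.572 − 0.395 = 0.177

PNS ≈ 0.177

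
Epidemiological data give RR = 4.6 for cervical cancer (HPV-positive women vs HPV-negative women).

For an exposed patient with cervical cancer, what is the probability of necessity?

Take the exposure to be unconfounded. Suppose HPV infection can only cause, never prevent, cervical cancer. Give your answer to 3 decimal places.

PN ≈ 0.783

Under exogeneity and monotonicity, PN = (RR − 1) / RR = 1 − 1/RR.
PN = (4.6 − 1) / 4.6 = 3.6 / 4.6 ≈ 0.7826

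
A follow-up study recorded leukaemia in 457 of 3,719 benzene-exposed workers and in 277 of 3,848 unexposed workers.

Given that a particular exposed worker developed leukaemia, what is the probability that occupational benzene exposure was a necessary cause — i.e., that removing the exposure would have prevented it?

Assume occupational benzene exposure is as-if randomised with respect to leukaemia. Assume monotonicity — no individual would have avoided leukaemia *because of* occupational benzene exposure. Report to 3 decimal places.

PN ≈ 0.414

p₁ = P(outcome | exposed) = 457/3719 = 0.12288
p₀ = P(outcome | unexposed) = 277/3848 = 0.071985
Under exogeneity and monotonicity, PN = (p₁ − p₀) / p₁.
PN = (0.12288 − 0.071985) / 0.12288 = 0.050897 / 0.12288 ≈ 0.4142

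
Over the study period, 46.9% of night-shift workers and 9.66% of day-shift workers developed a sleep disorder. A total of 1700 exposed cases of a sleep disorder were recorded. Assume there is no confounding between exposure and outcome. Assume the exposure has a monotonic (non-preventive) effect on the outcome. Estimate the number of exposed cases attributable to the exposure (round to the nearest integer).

about 1350 cases

p₁ = 0.469, p₀ = 0.0966.
PN = (p₁ − p₀)/p₁ = (0.469 − 0.0966) / 0.469 ≈ 0.79403.
Attributable cases ≈ PN × (exposed cases) = 0.79403 × 1700 ≈ 1349.85.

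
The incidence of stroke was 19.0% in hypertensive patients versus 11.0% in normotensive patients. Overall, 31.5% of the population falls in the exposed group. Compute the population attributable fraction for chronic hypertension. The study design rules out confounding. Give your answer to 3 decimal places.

p₁ = 0.19, p₀ = 0.11.
Overall risk P(Y=1) = π·p₁ + (1−π)·p₀ = 0.315×0.19 + 0.685×0.11 = 0.1352.
Under exogeneity, PAF = [P(Y=1) − p₀] / P(Y=1).
PAF = (0.1352 − 0.11) / 0.1352 ≈ 0.1864

PAF ≈ 0.186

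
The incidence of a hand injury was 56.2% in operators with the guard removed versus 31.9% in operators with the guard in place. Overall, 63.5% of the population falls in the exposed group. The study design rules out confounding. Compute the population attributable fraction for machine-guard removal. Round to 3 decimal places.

PAF ≈ 0.326

p₁ = 0.562, p₀ = 0.319.
Overall risk P(Y=1) = π·p₁ + (1−π)·p₀ = 0.635×0.562 + 0.365×0.319 = 0.47331.
Under exogeneity, PAF = [P(Y=1) − p₀] / P(Y=1).
PAF = (0.47331 − 0.319) / 0.47331 ≈ 0.3260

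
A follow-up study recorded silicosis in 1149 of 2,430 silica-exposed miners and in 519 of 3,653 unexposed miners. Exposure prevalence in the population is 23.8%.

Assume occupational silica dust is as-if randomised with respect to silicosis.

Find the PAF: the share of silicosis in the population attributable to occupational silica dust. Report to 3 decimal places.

PAF ≈ 0.357

p₁ = P(outcome | exposed) = 1149/2430 = 0.47284
p₀ = P(outcome | unexposed) = 519/3653 = 0.14208
Overall risk P(Y=1) = π·p₁ + (1−π)·p₀ = 0.238×0.47284 + 0.762×0.14208 = 0.2208.
Under exogeneity, PAF = [P(Y=1) − p₀] / P(Y=1).
PAF = (0.2208 − 0.14208) / 0.2208 ≈ 0.3565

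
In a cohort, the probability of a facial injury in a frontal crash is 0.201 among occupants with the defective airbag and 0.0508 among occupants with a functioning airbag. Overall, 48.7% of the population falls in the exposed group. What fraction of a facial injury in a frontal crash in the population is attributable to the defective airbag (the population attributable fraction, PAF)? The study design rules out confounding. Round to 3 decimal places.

Let p₁ = 0.201, p₀ = 0.0508.
Overall risk P(Y=1) = π·p₁ + (1−π)·p₀ = 0.487×0.201 + 0.513×0.0508 = 0.12395.
Under exogeneity, PAF = [P(Y=1) − p₀] / P(Y=1).
PAF = (0.12395 − 0.0508) / 0.12395 ≈ 0.5901

PAF ≈ 0.590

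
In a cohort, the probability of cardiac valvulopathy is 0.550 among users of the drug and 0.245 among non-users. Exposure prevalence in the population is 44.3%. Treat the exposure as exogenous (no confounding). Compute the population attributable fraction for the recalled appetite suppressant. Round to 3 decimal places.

Let p₁ = 0.55, p₀ = 0.245.
Overall risk P(Y=1) = π·p₁ + (1−π)·p₀ = 0.443×0.55 + 0.557×0.245 = 0.38011.
Under exogeneity, PAF = [P(Y=1) − p₀] / P(Y=1).
PAF = (0.38011 − 0.245) / 0.38011 ≈ 0.3555

PAF ≈ 0.355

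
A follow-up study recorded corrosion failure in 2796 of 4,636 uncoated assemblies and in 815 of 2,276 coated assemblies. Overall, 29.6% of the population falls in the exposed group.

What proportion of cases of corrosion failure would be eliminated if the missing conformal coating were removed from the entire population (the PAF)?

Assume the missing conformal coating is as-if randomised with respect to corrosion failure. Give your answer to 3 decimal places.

p₁ = P(outcome | exposed) = 2796/4636 = 0.60311
p₀ = P(outcome | unexposed) = 815/2276 = 0.35808
Overall risk P(Y=1) = π·p₁ + (1−π)·p₀ = 0.296×0.60311 + 0.704×0.35808 = 0.43061.
Under exogeneity, PAF = [P(Y=1) − p₀] / P(Y=1).
PAF = (0.43061 − 0.35808) / 0.43061 ≈ 0.1684

PAF ≈ 0.168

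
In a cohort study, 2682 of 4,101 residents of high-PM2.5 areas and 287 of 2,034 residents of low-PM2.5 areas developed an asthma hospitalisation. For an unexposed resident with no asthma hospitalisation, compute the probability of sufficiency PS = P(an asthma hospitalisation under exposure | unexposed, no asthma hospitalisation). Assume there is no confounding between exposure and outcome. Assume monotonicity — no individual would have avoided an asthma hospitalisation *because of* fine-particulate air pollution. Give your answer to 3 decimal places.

PS ≈ 0.597

p₁ = P(outcome | exposed) = 2682/4101 = 0.65399
p₀ = P(outcome | unexposed) = 287/2034 = 0.1411
Under exogeneity and monotonicity, PS = (p₁ − p₀) / (1 − p₀).
PS = (0.65399 − 0.1411) / (1 − 0.1411) = 0.51289 / 0.8589 ≈ 0.5971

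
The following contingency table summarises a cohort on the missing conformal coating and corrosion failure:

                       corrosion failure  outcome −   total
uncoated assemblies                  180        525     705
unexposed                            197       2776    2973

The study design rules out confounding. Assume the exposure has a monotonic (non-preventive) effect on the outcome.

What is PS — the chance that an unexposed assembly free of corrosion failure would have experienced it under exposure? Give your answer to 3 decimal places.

PS ≈ 0.202

p₁ = P(outcome | exposed) = 180/705 = 0.25532
p₀ = P(outcome | unexposed) = 197/2973 = 0.066263
Under exogeneity and monotonicity, PS = (p₁ − p₀)/(1 − p₀).
PS = (0.25532 − 0.066263) / 0.93374 ≈ 0.2025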